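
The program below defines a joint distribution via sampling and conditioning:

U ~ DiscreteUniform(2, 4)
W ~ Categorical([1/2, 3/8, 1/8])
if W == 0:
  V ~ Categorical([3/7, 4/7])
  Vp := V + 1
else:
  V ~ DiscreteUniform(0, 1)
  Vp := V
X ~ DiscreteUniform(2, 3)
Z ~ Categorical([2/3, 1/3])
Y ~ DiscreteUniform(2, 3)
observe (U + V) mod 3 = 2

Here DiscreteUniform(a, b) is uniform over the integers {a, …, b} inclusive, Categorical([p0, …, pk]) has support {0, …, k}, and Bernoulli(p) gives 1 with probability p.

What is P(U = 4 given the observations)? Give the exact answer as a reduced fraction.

P(U = 4 | obs) = 15/28

Enumerate traces; 48 have nonzero weight after conditioning:
  (U=2, W=0, V=0, X=2, Z=0, Y=2) weight 1/84
  (U=2, W=0, V=0, X=2, Z=0, Y=3) weight 1/84
  (U=2, W=0, V=0, X=2, Z=1, Y=2) weight 1/168
  (U=2, W=0, V=0, X=2, Z=1, Y=3) weight 1/168
  (U=2, W=0, V=0, X=3, Z=0, Y=2) weight 1/84
  (U=2, W=0, V=0, X=3, Z=0, Y=3) weight 1/84
  (U=2, W=0, V=0, X=3, Z=1, Y=2) weight 1/168
  (U=2, W=0, V=0, X=3, Z=1, Y=3) weight 1/168
  (U=4, W=0, V=1, X=2, Z=0, Y=2) weight 1/63
  … 39 more
Group by U:
  weight(U=2) = 13/84
  weight(U=4) = 5/28
Total weight = 13/84 + 5/28 = 1/3
P(U=2 | obs) = 13/84 / 1/3 = 13/28
P(U=4 | obs) = 5/28 / 1/3 = 15/28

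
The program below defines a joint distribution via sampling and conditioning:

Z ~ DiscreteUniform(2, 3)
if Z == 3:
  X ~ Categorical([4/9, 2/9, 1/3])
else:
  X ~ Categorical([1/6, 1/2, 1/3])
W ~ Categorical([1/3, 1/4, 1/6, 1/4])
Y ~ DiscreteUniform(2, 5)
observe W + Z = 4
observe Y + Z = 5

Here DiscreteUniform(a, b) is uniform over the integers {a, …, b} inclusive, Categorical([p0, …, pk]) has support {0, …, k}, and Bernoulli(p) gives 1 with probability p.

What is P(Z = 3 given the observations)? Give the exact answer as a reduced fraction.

Enumerate traces; 6 have nonzero weight after conditioning:
  (Z=2, X=0, W=2, Y=3) weight 1/288
  (Z=2, X=1, W=2, Y=3) weight 1/96
  (Z=2, X=2, W=2, Y=3) weight 1/144
  (Z=3, X=0, W=1, Y=2) weight 1/72
  (Z=3, X=1, W=1, Y=2) weight 1/144
  (Z=3, X=2, W=1, Y=2) weight 1/96
Group by Z:
  weight(Z=2) = 1/48
  weight(Z=3) = 1/32
Total weight = 1/48 + 1/32 = 5/96
P(Z=2 | obs) = 1/48 / 5/96 = 2/5
P(Z=3 | obs) = 1/32 / 5/96 = 3/5

P(Z = 3 | obs) = 3/5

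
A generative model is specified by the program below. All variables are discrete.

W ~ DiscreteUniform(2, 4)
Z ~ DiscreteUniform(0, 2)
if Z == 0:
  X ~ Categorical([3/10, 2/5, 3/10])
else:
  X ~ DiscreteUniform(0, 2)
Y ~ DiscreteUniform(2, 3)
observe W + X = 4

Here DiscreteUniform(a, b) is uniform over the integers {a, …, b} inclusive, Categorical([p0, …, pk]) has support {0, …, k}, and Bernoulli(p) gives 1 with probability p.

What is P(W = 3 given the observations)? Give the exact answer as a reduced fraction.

P(W = 3 | obs) = 16/45

Enumerate traces; 18 have nonzero weight after conditioning:
  (W=2, Z=0, X=2, Y=2) weight 1/60
  (W=2, Z=0, X=2, Y=3) weight 1/60
  (W=2, Z=1, X=2, Y=2) weight 1/54
  (W=2, Z=1, X=2, Y=3) weight 1/54
  (W=2, Z=2, X=2, Y=2) weight 1/54
  (W=2, Z=2, X=2, Y=3) weight 1/54
  (W=3, Z=0, X=1, Y=2) weight 1/45
  (W=3, Z=0, X=1, Y=3) weight 1/45
  (W=4, Z=0, X=0, Y=2) weight 1/60
  … 9 more
Group by W:
  weight(W=2) = 29/270
  weight(W=3) = 16/135
  weight(W=4) = 29/270
Total weight = 29/270 + 16/135 + 29/270 = 1/3
P(W=2 | obs) = 29/270 / 1/3 = 29/90
P(W=3 | obs) = 16/135 / 1/3 = 16/45
P(W=4 | obs) = 29/270 / 1/3 = 29/90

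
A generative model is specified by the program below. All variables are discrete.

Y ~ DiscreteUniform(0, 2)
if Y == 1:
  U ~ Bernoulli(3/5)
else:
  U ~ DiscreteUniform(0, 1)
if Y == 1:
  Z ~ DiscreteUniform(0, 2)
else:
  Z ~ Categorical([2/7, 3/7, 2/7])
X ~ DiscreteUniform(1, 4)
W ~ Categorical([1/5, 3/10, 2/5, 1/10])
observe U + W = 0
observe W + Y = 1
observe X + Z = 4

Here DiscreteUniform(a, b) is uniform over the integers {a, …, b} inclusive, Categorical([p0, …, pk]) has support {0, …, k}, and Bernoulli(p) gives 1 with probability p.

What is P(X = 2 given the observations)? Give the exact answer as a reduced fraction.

P(X = 2 | obs) = 1/3

Enumerate traces; 3 have nonzero weight after conditioning:
  (Y=1, U=0, Z=0, X=4, W=0) weight 1/450
  (Y=1, U=0, Z=1, X=3, W=0) weight 1/450
  (Y=1, U=0, Z=2, X=2, W=0) weight 1/450
Group by X:
  weight(X=2) = 1/450
  weight(X=3) = 1/450
  weight(X=4) = 1/450
Total weight = 1/450 + 1/450 + 1/450 = 1/150
P(X=2 | obs) = 1/450 / 1/150 = 1/3
P(X=3 | obs) = 1/450 / 1/150 = 1/3
P(X=4 | obs) = 1/450 / 1/150 = 1/3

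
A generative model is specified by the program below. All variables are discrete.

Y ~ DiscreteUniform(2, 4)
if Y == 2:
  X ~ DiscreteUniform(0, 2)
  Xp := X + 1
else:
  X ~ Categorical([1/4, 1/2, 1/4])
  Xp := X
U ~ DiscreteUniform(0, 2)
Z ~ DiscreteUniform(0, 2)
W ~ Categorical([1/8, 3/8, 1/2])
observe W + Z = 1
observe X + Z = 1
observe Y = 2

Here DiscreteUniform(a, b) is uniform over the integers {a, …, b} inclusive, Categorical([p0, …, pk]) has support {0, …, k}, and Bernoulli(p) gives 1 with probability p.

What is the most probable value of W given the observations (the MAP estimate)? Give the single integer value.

argmax_v P(W = v | obs) = 1

Enumerate traces; 6 have nonzero weight after conditioning:
  (Y=2, X=0, U=0, Z=1, W=0) weight 1/648
  (Y=2, X=0, U=1, Z=1, W=0) weight 1/648
  (Y=2, X=0, U=2, Z=1, W=0) weight 1/648
  (Y=2, X=1, U=0, Z=0, W=1) weight 1/216
  (Y=2, X=1, U=1, Z=0, W=1) weight 1/216
  (Y=2, X=1, U=2, Z=0, W=1) weight 1/216
Group by W:
  weight(W=0) = 1/216
  weight(W=1) = 1/72
Total weight = 1/216 + 1/72 = 1/54
P(W=0 | obs) = 1/216 / 1/54 = 1/4
P(W=1 | obs) = 1/72 / 1/54 = 3/4
argmax = 1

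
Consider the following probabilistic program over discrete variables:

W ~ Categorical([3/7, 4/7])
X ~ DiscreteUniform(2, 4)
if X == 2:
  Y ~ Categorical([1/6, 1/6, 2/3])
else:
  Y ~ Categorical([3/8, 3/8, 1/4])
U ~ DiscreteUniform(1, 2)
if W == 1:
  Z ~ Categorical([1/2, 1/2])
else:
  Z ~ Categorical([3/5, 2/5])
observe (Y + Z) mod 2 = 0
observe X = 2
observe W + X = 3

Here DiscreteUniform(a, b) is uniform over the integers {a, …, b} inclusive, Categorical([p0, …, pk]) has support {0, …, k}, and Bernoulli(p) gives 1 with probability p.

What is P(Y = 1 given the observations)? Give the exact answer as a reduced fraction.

Enumerate traces; 6 have nonzero weight after conditioning:
  (W=1, X=2, Y=0, U=1, Z=0) weight 1/126
  (W=1, X=2, Y=0, U=2, Z=0) weight 1/126
  (W=1, X=2, Y=1, U=1, Z=1) weight 1/126
  (W=1, X=2, Y=1, U=2, Z=1) weight 1/126
  (W=1, X=2, Y=2, U=1, Z=0) weight 2/63
  (W=1, X=2, Y=2, U=2, Z=0) weight 2/63
Group by Y:
  weight(Y=0) = 1/63
  weight(Y=1) = 1/63
  weight(Y=2) = 4/63
Total weight = 1/63 + 1/63 + 4/63 = 2/21
P(Y=0 | obs) = 1/63 / 2/21 = 1/6
P(Y=1 | obs) = 1/63 / 2/21 = 1/6
P(Y=2 | obs) = 4/63 / 2/21 = 2/3

P(Y = 1 | obs) = 1/6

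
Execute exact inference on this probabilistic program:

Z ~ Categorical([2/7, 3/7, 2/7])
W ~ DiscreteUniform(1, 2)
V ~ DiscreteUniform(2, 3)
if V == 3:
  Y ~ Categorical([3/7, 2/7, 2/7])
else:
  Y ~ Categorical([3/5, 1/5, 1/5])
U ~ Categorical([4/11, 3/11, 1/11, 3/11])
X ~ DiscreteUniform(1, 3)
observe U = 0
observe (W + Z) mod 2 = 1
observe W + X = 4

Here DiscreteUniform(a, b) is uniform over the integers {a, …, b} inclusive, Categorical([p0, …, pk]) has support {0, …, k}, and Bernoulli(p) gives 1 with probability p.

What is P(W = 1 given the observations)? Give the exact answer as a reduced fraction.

Enumerate traces; 18 have nonzero weight after conditioning:
  (Z=0, W=1, V=2, Y=0, U=0, X=3) weight 2/385
  (Z=0, W=1, V=2, Y=1, U=0, X=3) weight 2/1155
  (Z=0, W=1, V=2, Y=2, U=0, X=3) weight 2/1155
  (Z=0, W=1, V=3, Y=0, U=0, X=3) weight 2/539
  (Z=0, W=1, V=3, Y=1, U=0, X=3) weight 4/1617
  (Z=0, W=1, V=3, Y=2, U=0, X=3) weight 4/1617
  (Z=1, W=2, V=2, Y=0, U=0, X=2) weight 3/385
  (Z=1, W=2, V=2, Y=1, U=0, X=2) weight 1/385
  … 10 more
Group by W:
  weight(W=1) = 8/231
  weight(W=2) = 2/77
Total weight = 8/231 + 2/77 = 2/33
P(W=1 | obs) = 8/231 / 2/33 = 4/7
P(W=2 | obs) = 2/77 / 2/33 = 3/7

P(W = 1 | obs) = 4/7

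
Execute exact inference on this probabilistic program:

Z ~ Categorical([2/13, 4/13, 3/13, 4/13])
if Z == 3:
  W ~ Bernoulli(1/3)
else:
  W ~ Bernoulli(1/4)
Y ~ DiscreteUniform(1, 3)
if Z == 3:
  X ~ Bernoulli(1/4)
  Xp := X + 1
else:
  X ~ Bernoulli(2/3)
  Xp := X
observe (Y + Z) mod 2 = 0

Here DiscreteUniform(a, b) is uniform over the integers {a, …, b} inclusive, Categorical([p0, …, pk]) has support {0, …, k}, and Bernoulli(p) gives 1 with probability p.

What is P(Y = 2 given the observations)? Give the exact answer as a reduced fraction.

Enumerate traces; 24 have nonzero weight after conditioning:
  (Z=0, W=0, Y=2, X=0) weight 1/78
  (Z=0, W=0, Y=2, X=1) weight 1/39
  (Z=0, W=1, Y=2, X=0) weight 1/234
  (Z=0, W=1, Y=2, X=1) weight 1/117
  (Z=1, W=0, Y=1, X=0) weight 1/39
  (Z=1, W=0, Y=1, X=1) weight 2/39
  (Z=1, W=0, Y=3, X=0) weight 1/39
  (Z=1, W=0, Y=3, X=1) weight 2/39
  … 16 more
Group by Y:
  weight(Y=1) = 8/39
  weight(Y=2) = 5/39
  weight(Y=3) = 8/39
Total weight = 8/39 + 5/39 + 8/39 = 7/13
P(Y=1 | obs) = 8/39 / 7/13 = 8/21
P(Y=2 | obs) = 5/39 / 7/13 = 5/21
P(Y=3 | obs) = 8/39 / 7/13 = 8/21

P(Y = 2 | obs) = 5/21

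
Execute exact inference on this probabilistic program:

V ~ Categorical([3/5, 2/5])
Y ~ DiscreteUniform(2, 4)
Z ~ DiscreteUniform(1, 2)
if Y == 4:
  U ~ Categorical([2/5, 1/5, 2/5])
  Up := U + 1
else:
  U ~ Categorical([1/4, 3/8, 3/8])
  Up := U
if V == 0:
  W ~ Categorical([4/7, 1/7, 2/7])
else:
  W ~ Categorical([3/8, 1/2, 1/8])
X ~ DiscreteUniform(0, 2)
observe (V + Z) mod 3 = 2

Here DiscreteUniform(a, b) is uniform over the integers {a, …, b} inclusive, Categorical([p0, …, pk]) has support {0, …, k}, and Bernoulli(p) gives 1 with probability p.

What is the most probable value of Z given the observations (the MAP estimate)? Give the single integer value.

Enumerate traces; 162 have nonzero weight after conditioning:
  (V=0, Y=2, Z=2, U=0, W=0, X=0) weight 1/210
  (V=0, Y=2, Z=2, U=0, W=0, X=1) weight 1/210
  (V=0, Y=2, Z=2, U=0, W=0, X=2) weight 1/210
  (V=0, Y=2, Z=2, U=0, W=1, X=0) weight 1/840
  (V=0, Y=2, Z=2, U=0, W=1, X=1) weight 1/840
  (V=0, Y=2, Z=2, U=0, W=1, X=2) weight 1/840
  (V=0, Y=2, Z=2, U=0, W=2, X=0) weight 1/420
  (V=0, Y=2, Z=2, U=0, W=2, X=1) weight 1/420
  (V=1, Y=2, Z=1, U=0, W=0, X=0) weight 1/480
  … 153 more
Group by Z:
  weight(Z=1) = 1/5
  weight(Z=2) = 3/10
Total weight = 1/5 + 3/10 = 1/2
P(Z=1 | obs) = 1/5 / 1/2 = 2/5
P(Z=2 | obs) = 3/10 / 1/2 = 3/5
argmax = 2

argmax_v P(Z = v | obs) = 2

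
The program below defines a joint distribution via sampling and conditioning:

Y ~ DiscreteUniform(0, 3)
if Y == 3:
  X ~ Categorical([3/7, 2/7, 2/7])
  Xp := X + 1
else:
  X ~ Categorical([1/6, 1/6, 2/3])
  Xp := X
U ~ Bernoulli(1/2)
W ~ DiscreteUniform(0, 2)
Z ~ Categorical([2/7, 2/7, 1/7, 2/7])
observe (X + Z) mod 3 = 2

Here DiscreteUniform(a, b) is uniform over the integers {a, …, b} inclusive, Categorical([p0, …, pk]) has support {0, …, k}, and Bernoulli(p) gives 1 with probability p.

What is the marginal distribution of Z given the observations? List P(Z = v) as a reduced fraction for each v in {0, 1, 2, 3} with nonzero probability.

P(Z=0) = 64/163, P(Z=1) = 22/163, P(Z=2) = 13/163, P(Z=3) = 64/163

Enumerate traces; 96 have nonzero weight after conditioning:
  (Y=0, X=0, U=0, W=0, Z=2) weight 1/1008
  (Y=0, X=0, U=0, W=1, Z=2) weight 1/1008
  (Y=0, X=0, U=0, W=2, Z=2) weight 1/1008
  (Y=0, X=0, U=1, W=0, Z=2) weight 1/1008
  (Y=0, X=0, U=1, W=1, Z=2) weight 1/1008
  (Y=0, X=0, U=1, W=2, Z=2) weight 1/1008
  (Y=0, X=1, U=0, W=0, Z=1) weight 1/504
  (Y=0, X=1, U=0, W=1, Z=1) weight 1/504
  (Y=0, X=2, U=0, W=0, Z=0) weight 1/126
  (Y=0, X=2, U=0, W=0, Z=3) weight 1/126
  … 86 more
Group by Z:
  weight(Z=0) = 8/49
  weight(Z=1) = 11/196
  weight(Z=2) = 13/392
  weight(Z=3) = 8/49
Total weight = 8/49 + 11/196 + 13/392 + 8/49 = 163/392
P(Z=0 | obs) = 8/49 / 163/392 = 64/163
P(Z=1 | obs) = 11/196 / 163/392 = 22/163
P(Z=2 | obs) = 13/392 / 163/392 = 13/163
P(Z=3 | obs) = 8/49 / 163/392 = 64/163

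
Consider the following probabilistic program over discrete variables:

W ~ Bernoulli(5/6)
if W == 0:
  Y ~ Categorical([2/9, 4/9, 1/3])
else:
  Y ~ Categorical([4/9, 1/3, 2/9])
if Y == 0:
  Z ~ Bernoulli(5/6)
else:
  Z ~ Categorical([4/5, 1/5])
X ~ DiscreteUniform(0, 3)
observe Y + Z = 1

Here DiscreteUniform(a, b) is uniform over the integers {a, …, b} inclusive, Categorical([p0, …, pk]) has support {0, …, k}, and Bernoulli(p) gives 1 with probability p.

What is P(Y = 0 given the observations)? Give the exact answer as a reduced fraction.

Enumerate traces; 16 have nonzero weight after conditioning:
  (W=0, Y=0, Z=1, X=0) weight 5/648
  (W=0, Y=0, Z=1, X=1) weight 5/648
  (W=0, Y=0, Z=1, X=2) weight 5/648
  (W=0, Y=0, Z=1, X=3) weight 5/648
  (W=0, Y=1, Z=0, X=0) weight 2/135
  (W=0, Y=1, Z=0, X=1) weight 2/135
  (W=0, Y=1, Z=0, X=2) weight 2/135
  (W=0, Y=1, Z=0, X=3) weight 2/135
  … 8 more
Group by Y:
  weight(Y=0) = 55/162
  weight(Y=1) = 38/135
Total weight = 55/162 + 38/135 = 503/810
P(Y=0 | obs) = 55/162 / 503/810 = 275/503
P(Y=1 | obs) = 38/135 / 503/810 = 228/503

P(Y = 0 | obs) = 275/503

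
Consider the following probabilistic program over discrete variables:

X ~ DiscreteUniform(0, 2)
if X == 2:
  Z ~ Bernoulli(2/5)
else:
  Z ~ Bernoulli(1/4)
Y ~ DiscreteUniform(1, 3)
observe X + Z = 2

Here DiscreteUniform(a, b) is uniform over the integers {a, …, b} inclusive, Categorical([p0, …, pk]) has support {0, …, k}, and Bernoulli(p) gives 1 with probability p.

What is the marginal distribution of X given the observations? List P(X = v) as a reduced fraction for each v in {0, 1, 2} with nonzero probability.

Enumerate traces; 6 have nonzero weight after conditioning:
  (X=1, Z=1, Y=1) weight 1/36
  (X=1, Z=1, Y=2) weight 1/36
  (X=1, Z=1, Y=3) weight 1/36
  (X=2, Z=0, Y=1) weight 1/15
  (X=2, Z=0, Y=2) weight 1/15
  (X=2, Z=0, Y=3) weight 1/15
Group by X:
  weight(X=1) = 1/12
  weight(X=2) = 1/5
Total weight = 1/12 + 1/5 = 17/60
P(X=1 | obs) = 1/12 / 17/60 = 5/17
P(X=2 | obs) = 1/5 / 17/60 = 12/17

P(X=1) = 5/17, P(X=2) = 12/17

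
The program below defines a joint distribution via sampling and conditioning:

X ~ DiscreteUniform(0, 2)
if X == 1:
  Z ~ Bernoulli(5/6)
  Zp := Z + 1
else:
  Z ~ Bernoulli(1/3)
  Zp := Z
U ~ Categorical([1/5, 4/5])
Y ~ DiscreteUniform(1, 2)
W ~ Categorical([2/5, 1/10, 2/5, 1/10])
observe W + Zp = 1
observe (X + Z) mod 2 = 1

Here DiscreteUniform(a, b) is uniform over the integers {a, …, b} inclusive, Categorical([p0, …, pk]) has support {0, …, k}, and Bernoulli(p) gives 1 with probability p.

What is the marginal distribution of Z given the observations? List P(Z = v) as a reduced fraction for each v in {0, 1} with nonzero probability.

P(Z=0) = 1/5, P(Z=1) = 4/5

Enumerate traces; 12 have nonzero weight after conditioning:
  (X=0, Z=1, U=0, Y=1, W=0) weight 1/225
  (X=0, Z=1, U=0, Y=2, W=0) weight 1/225
  (X=0, Z=1, U=1, Y=1, W=0) weight 4/225
  (X=0, Z=1, U=1, Y=2, W=0) weight 4/225
  (X=1, Z=0, U=0, Y=1, W=0) weight 1/450
  (X=1, Z=0, U=0, Y=2, W=0) weight 1/450
  (X=1, Z=0, U=1, Y=1, W=0) weight 2/225
  (X=1, Z=0, U=1, Y=2, W=0) weight 2/225
  … 4 more
Group by Z:
  weight(Z=0) = 1/45
  weight(Z=1) = 4/45
Total weight = 1/45 + 4/45 = 1/9
P(Z=0 | obs) = 1/45 / 1/9 = 1/5
P(Z=1 | obs) = 4/45 / 1/9 = 4/5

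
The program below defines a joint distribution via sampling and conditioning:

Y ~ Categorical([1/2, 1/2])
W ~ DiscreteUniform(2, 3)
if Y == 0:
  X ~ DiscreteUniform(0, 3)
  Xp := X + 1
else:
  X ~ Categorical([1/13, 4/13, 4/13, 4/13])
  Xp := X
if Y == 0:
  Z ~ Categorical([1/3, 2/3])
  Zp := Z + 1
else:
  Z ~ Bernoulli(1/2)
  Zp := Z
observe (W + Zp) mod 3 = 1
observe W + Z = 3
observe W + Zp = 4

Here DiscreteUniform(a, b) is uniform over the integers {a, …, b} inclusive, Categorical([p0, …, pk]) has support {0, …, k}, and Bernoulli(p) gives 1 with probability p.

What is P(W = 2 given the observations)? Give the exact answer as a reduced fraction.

P(W = 2 | obs) = 2/3

Enumerate traces; 8 have nonzero weight after conditioning:
  (Y=0, W=2, X=0, Z=1) weight 1/24
  (Y=0, W=2, X=1, Z=1) weight 1/24
  (Y=0, W=2, X=2, Z=1) weight 1/24
  (Y=0, W=2, X=3, Z=1) weight 1/24
  (Y=0, W=3, X=0, Z=0) weight 1/48
  (Y=0, W=3, X=1, Z=0) weight 1/48
  (Y=0, W=3, X=2, Z=0) weight 1/48
  (Y=0, W=3, X=3, Z=0) weight 1/48
Group by W:
  weight(W=2) = 1/6
  weight(W=3) = 1/12
Total weight = 1/6 + 1/12 = 1/4
P(W=2 | obs) = 1/6 / 1/4 = 2/3
P(W=3 | obs) = 1/12 / 1/4 = 1/3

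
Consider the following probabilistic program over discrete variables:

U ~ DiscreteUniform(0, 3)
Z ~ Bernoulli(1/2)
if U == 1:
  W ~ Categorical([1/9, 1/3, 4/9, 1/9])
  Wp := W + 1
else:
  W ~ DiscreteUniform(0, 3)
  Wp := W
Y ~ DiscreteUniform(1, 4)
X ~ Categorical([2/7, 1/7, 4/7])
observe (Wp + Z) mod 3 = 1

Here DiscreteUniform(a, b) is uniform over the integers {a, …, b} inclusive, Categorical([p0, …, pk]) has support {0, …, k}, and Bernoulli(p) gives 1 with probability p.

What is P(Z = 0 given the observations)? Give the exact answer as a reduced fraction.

P(Z = 0 | obs) = 1/3

Enumerate traces; 144 have nonzero weight after conditioning:
  (U=0, Z=0, W=1, Y=1, X=0) weight 1/448
  (U=0, Z=0, W=1, Y=1, X=1) weight 1/896
  (U=0, Z=0, W=1, Y=1, X=2) weight 1/224
  (U=0, Z=0, W=1, Y=2, X=0) weight 1/448
  (U=0, Z=0, W=1, Y=2, X=1) weight 1/896
  (U=0, Z=0, W=1, Y=2, X=2) weight 1/224
  (U=0, Z=0, W=1, Y=3, X=0) weight 1/448
  (U=0, Z=0, W=1, Y=3, X=1) weight 1/896
  (U=0, Z=1, W=0, Y=1, X=0) weight 1/448
  … 135 more
Group by Z:
  weight(Z=0) = 35/288
  weight(Z=1) = 35/144
Total weight = 35/288 + 35/144 = 35/96
P(Z=0 | obs) = 35/288 / 35/96 = 1/3
P(Z=1 | obs) = 35/144 / 35/96 = 2/3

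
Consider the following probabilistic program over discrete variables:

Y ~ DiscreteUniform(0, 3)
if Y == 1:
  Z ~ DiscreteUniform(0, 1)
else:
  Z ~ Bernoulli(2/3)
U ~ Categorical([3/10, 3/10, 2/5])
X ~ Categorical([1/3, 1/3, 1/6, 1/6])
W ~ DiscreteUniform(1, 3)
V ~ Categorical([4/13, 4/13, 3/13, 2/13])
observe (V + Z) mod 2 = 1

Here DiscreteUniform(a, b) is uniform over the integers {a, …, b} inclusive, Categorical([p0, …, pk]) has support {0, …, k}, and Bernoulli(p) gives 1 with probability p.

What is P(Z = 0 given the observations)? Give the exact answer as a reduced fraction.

P(Z = 0 | obs) = 18/53

Enumerate traces; 576 have nonzero weight after conditioning:
  (Y=0, Z=0, U=0, X=0, W=1, V=1) weight 1/1170
  (Y=0, Z=0, U=0, X=0, W=1, V=3) weight 1/2340
  (Y=0, Z=0, U=0, X=0, W=2, V=1) weight 1/1170
  (Y=0, Z=0, U=0, X=0, W=2, V=3) weight 1/2340
  (Y=0, Z=0, U=0, X=0, W=3, V=1) weight 1/1170
  (Y=0, Z=0, U=0, X=0, W=3, V=3) weight 1/2340
  (Y=0, Z=0, U=0, X=1, W=1, V=1) weight 1/1170
  (Y=0, Z=0, U=0, X=1, W=1, V=3) weight 1/2340
  (Y=0, Z=1, U=0, X=0, W=1, V=0) weight 1/585
  … 567 more
Group by Z:
  weight(Z=0) = 9/52
  weight(Z=1) = 35/104
Total weight = 9/52 + 35/104 = 53/104
P(Z=0 | obs) = 9/52 / 53/104 = 18/53
P(Z=1 | obs) = 35/104 / 53/104 = 35/53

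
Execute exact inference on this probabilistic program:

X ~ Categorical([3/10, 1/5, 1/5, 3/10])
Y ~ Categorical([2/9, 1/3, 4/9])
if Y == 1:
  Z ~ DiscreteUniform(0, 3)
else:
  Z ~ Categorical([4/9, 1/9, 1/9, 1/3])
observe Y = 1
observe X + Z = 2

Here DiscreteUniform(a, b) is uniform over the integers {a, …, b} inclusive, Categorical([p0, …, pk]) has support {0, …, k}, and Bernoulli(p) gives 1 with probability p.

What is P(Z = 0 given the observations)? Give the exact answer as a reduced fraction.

Enumerate traces; 3 have nonzero weight after conditioning:
  (X=0, Y=1, Z=2) weight 1/40
  (X=1, Y=1, Z=1) weight 1/60
  (X=2, Y=1, Z=0) weight 1/60
Group by Z:
  weight(Z=0) = 1/60
  weight(Z=1) = 1/60
  weight(Z=2) = 1/40
Total weight = 1/60 + 1/60 + 1/40 = 7/120
P(Z=0 | obs) = 1/60 / 7/120 = 2/7
P(Z=1 | obs) = 1/60 / 7/120 = 2/7
P(Z=2 | obs) = 1/40 / 7/120 = 3/7

P(Z = 0 | obs) = 2/7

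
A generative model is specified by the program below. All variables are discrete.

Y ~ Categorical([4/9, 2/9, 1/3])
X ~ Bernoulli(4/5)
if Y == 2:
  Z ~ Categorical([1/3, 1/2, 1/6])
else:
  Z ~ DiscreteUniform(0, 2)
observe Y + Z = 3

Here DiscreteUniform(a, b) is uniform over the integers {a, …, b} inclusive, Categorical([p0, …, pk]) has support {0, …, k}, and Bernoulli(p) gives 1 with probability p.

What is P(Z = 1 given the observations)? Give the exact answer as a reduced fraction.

P(Z = 1 | obs) = 9/13

Enumerate traces; 4 have nonzero weight after conditioning:
  (Y=1, X=0, Z=2) weight 2/135
  (Y=1, X=1, Z=2) weight 8/135
  (Y=2, X=0, Z=1) weight 1/30
  (Y=2, X=1, Z=1) weight 2/15
Group by Z:
  weight(Z=1) = 1/6
  weight(Z=2) = 2/27
Total weight = 1/6 + 2/27 = 13/54
P(Z=1 | obs) = 1/6 / 13/54 = 9/13
P(Z=2 | obs) = 2/27 / 13/54 = 4/13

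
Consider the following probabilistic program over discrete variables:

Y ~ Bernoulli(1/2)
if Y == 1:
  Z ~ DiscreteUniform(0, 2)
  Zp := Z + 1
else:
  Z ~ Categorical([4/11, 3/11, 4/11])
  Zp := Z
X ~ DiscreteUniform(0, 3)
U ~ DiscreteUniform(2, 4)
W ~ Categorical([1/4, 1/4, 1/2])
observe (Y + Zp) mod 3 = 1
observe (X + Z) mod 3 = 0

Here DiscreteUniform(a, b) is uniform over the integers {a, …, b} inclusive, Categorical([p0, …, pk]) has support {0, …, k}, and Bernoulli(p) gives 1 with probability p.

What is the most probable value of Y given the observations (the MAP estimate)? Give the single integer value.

argmax_v P(Y = v | obs) = 1

Enumerate traces; 18 have nonzero weight after conditioning:
  (Y=0, Z=1, X=2, U=2, W=0) weight 1/352
  (Y=0, Z=1, X=2, U=2, W=1) weight 1/352
  (Y=0, Z=1, X=2, U=2, W=2) weight 1/176
  (Y=0, Z=1, X=2, U=3, W=0) weight 1/352
  (Y=0, Z=1, X=2, U=3, W=1) weight 1/352
  (Y=0, Z=1, X=2, U=3, W=2) weight 1/176
  (Y=0, Z=1, X=2, U=4, W=0) weight 1/352
  (Y=0, Z=1, X=2, U=4, W=1) weight 1/352
  (Y=1, Z=2, X=1, U=2, W=0) weight 1/288
  … 9 more
Group by Y:
  weight(Y=0) = 3/88
  weight(Y=1) = 1/24
Total weight = 3/88 + 1/24 = 5/66
P(Y=0 | obs) = 3/88 / 5/66 = 9/20
P(Y=1 | obs) = 1/24 / 5/66 = 11/20
argmax = 1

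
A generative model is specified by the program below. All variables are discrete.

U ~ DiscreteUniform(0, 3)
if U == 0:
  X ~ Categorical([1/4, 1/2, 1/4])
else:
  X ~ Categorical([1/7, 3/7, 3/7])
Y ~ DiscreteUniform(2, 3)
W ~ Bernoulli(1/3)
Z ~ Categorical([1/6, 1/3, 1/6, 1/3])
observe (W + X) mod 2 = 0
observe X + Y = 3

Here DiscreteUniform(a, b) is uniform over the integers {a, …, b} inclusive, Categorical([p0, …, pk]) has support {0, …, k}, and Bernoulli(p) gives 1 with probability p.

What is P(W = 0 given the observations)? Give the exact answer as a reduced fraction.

P(W = 0 | obs) = 19/44

Enumerate traces; 32 have nonzero weight after conditioning:
  (U=0, X=0, Y=3, W=0, Z=0) weight 1/288
  (U=0, X=0, Y=3, W=0, Z=1) weight 1/144
  (U=0, X=0, Y=3, W=0, Z=2) weight 1/288
  (U=0, X=0, Y=3, W=0, Z=3) weight 1/144
  (U=0, X=1, Y=2, W=1, Z=0) weight 1/288
  (U=0, X=1, Y=2, W=1, Z=1) weight 1/144
  (U=0, X=1, Y=2, W=1, Z=2) weight 1/288
  (U=0, X=1, Y=2, W=1, Z=3) weight 1/144
  … 24 more
Group by W:
  weight(W=0) = 19/336
  weight(W=1) = 25/336
Total weight = 19/336 + 25/336 = 11/84
P(W=0 | obs) = 19/336 / 11/84 = 19/44
P(W=1 | obs) = 25/336 / 11/84 = 25/44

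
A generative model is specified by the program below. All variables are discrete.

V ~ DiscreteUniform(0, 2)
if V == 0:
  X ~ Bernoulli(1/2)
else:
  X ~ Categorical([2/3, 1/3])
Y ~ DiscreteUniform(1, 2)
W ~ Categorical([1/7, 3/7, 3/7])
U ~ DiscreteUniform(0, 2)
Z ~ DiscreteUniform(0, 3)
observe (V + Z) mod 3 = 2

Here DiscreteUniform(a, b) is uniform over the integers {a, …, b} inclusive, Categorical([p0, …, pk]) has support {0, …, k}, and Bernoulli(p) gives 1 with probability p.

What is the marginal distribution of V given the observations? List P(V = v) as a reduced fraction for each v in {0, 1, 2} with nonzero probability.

Enumerate traces; 144 have nonzero weight after conditioning:
  (V=0, X=0, Y=1, W=0, U=0, Z=2) weight 1/1008
  (V=0, X=0, Y=1, W=0, U=1, Z=2) weight 1/1008
  (V=0, X=0, Y=1, W=0, U=2, Z=2) weight 1/1008
  (V=0, X=0, Y=1, W=1, U=0, Z=2) weight 1/336
  (V=0, X=0, Y=1, W=1, U=1, Z=2) weight 1/336
  (V=0, X=0, Y=1, W=1, U=2, Z=2) weight 1/336
  (V=0, X=0, Y=1, W=2, U=0, Z=2) weight 1/336
  (V=0, X=0, Y=1, W=2, U=1, Z=2) weight 1/336
  (V=1, X=0, Y=1, W=0, U=0, Z=1) weight 1/756
  (V=2, X=0, Y=1, W=0, U=0, Z=0) weight 1/756
  … 134 more
Group by V:
  weight(V=0) = 1/12
  weight(V=1) = 1/12
  weight(V=2) = 1/6
Total weight = 1/12 + 1/12 + 1/6 = 1/3
P(V=0 | obs) = 1/12 / 1/3 = 1/4
P(V=1 | obs) = 1/12 / 1/3 = 1/4
P(V=2 | obs) = 1/6 / 1/3 = 1/2

P(V=0) = 1/4, P(V=1) = 1/4, P(V=2) = 1/2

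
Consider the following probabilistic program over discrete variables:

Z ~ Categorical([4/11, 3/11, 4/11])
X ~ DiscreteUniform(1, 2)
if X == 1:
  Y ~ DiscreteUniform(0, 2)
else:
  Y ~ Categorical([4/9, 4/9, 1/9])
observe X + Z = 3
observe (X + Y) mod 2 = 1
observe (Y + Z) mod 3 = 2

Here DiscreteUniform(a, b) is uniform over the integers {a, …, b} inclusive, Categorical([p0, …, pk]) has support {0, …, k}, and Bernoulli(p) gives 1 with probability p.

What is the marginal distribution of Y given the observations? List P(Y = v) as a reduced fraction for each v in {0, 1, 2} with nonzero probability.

P(Y=0) = 1/2, P(Y=1) = 1/2

Enumerate traces; 2 have nonzero weight after conditioning:
  (Z=1, X=2, Y=1) weight 2/33
  (Z=2, X=1, Y=0) weight 2/33
Group by Y:
  weight(Y=0) = 2/33
  weight(Y=1) = 2/33
Total weight = 2/33 + 2/33 = 4/33
P(Y=0 | obs) = 2/33 / 4/33 = 1/2
P(Y=1 | obs) = 2/33 / 4/33 = 1/2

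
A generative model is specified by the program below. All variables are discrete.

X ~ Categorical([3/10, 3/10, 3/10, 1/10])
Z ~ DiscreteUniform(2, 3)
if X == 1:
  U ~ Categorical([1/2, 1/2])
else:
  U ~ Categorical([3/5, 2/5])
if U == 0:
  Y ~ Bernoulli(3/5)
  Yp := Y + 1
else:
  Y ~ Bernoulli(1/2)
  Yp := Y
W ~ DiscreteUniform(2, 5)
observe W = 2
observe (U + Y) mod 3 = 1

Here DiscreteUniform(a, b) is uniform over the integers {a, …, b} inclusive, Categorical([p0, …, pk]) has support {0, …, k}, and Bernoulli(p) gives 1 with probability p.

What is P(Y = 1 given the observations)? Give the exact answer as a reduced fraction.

Enumerate traces; 16 have nonzero weight after conditioning:
  (X=0, Z=2, U=0, Y=1, W=2) weight 27/2000
  (X=0, Z=2, U=1, Y=0, W=2) weight 3/400
  (X=0, Z=3, U=0, Y=1, W=2) weight 27/2000
  (X=0, Z=3, U=1, Y=0, W=2) weight 3/400
  (X=1, Z=2, U=0, Y=1, W=2) weight 9/800
  (X=1, Z=2, U=1, Y=0, W=2) weight 3/320
  (X=1, Z=3, U=0, Y=1, W=2) weight 9/800
  (X=1, Z=3, U=1, Y=0, W=2) weight 3/320
  … 8 more
Group by Y:
  weight(Y=0) = 43/800
  weight(Y=1) = 171/2000
Total weight = 43/800 + 171/2000 = 557/4000
P(Y=0 | obs) = 43/800 / 557/4000 = 215/557
P(Y=1 | obs) = 171/2000 / 557/4000 = 342/557

P(Y = 1 | obs) = 342/557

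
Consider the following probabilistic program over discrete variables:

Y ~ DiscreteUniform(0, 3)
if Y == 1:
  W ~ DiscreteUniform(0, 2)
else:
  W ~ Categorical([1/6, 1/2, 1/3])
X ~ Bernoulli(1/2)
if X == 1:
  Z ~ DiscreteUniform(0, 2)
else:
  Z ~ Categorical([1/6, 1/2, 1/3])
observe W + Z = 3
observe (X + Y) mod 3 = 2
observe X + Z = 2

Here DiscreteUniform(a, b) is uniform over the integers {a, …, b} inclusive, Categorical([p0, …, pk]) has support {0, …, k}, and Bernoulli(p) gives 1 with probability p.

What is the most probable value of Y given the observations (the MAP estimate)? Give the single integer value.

Enumerate traces; 2 have nonzero weight after conditioning:
  (Y=1, W=2, X=1, Z=1) weight 1/72
  (Y=2, W=1, X=0, Z=2) weight 1/48
Group by Y:
  weight(Y=1) = 1/72
  weight(Y=2) = 1/48
Total weight = 1/72 + 1/48 = 5/144
P(Y=1 | obs) = 1/72 / 5/144 = 2/5
P(Y=2 | obs) = 1/48 / 5/144 = 3/5
argmax = 2

argmax_v P(Y = v | obs) = 2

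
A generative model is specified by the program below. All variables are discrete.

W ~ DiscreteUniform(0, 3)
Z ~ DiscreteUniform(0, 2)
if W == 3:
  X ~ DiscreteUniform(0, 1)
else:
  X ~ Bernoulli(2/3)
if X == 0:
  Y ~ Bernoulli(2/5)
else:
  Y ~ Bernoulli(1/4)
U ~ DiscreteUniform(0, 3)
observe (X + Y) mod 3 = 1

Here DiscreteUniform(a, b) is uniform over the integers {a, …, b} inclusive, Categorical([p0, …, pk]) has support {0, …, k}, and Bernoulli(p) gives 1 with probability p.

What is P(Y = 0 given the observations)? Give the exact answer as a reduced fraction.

Enumerate traces; 96 have nonzero weight after conditioning:
  (W=0, Z=0, X=0, Y=1, U=0) weight 1/360
  (W=0, Z=0, X=0, Y=1, U=1) weight 1/360
  (W=0, Z=0, X=0, Y=1, U=2) weight 1/360
  (W=0, Z=0, X=0, Y=1, U=3) weight 1/360
  (W=0, Z=0, X=1, Y=0, U=0) weight 1/96
  (W=0, Z=0, X=1, Y=0, U=1) weight 1/96
  (W=0, Z=0, X=1, Y=0, U=2) weight 1/96
  (W=0, Z=0, X=1, Y=0, U=3) weight 1/96
  … 88 more
Group by Y:
  weight(Y=0) = 15/32
  weight(Y=1) = 3/20
Total weight = 15/32 + 3/20 = 99/160
P(Y=0 | obs) = 15/32 / 99/160 = 25/33
P(Y=1 | obs) = 3/20 / 99/160 = 8/33

P(Y = 0 | obs) = 25/33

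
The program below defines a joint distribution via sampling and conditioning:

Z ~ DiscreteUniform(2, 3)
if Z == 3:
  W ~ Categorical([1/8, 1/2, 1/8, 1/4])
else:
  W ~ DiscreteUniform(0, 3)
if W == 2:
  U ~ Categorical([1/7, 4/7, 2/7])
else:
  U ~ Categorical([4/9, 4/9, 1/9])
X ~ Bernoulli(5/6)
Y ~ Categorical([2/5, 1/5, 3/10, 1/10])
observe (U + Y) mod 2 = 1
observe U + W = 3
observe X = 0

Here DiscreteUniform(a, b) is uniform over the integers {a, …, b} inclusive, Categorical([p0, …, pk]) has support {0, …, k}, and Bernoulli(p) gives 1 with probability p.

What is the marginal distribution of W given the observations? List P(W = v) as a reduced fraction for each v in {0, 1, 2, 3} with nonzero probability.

Enumerate traces; 12 have nonzero weight after conditioning:
  (Z=2, W=1, U=2, X=0, Y=1) weight 1/2160
  (Z=2, W=1, U=2, X=0, Y=3) weight 1/4320
  (Z=2, W=2, U=1, X=0, Y=0) weight 1/210
  (Z=2, W=2, U=1, X=0, Y=2) weight 1/280
  (Z=2, W=3, U=0, X=0, Y=1) weight 1/540
  (Z=2, W=3, U=0, X=0, Y=3) weight 1/1080
  (Z=3, W=1, U=2, X=0, Y=1) weight 1/1080
  (Z=3, W=1, U=2, X=0, Y=3) weight 1/2160
  … 4 more
Group by W:
  weight(W=1) = 1/480
  weight(W=2) = 1/80
  weight(W=3) = 1/180
Total weight = 1/480 + 1/80 + 1/180 = 29/1440
P(W=1 | obs) = 1/480 / 29/1440 = 3/29
P(W=2 | obs) = 1/80 / 29/1440 = 18/29
P(W=3 | obs) = 1/180 / 29/1440 = 8/29

P(W=1) = 3/29, P(W=2) = 18/29, P(W=3) = 8/29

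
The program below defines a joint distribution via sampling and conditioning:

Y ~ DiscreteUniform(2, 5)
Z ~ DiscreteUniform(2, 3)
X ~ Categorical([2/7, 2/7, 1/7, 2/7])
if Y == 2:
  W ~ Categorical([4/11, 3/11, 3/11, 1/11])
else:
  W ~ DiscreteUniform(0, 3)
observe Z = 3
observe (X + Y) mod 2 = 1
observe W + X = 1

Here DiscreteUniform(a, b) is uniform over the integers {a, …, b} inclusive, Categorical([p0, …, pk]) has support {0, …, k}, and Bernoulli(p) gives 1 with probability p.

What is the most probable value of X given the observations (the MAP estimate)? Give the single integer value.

Enumerate traces; 4 have nonzero weight after conditioning:
  (Y=2, Z=3, X=1, W=0) weight 1/77
  (Y=3, Z=3, X=0, W=1) weight 1/112
  (Y=4, Z=3, X=1, W=0) weight 1/112
  (Y=5, Z=3, X=0, W=1) weight 1/112
Group by X:
  weight(X=0) = 1/56
  weight(X=1) = 27/1232
Total weight = 1/56 + 27/1232 = 7/176
P(X=0 | obs) = 1/56 / 7/176 = 22/49
P(X=1 | obs) = 27/1232 / 7/176 = 27/49
argmax = 1

argmax_v P(X = v | obs) = 1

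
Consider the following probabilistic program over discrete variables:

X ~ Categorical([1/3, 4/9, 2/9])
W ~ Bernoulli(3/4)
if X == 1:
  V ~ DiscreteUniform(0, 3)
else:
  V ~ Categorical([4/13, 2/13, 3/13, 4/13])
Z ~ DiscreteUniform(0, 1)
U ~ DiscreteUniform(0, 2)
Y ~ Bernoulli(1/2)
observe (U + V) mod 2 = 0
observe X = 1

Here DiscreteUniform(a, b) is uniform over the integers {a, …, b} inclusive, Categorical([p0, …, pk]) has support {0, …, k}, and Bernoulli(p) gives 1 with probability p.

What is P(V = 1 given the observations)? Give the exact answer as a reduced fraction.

P(V = 1 | obs) = 1/6

Enumerate traces; 48 have nonzero weight after conditioning:
  (X=1, W=0, V=0, Z=0, U=0, Y=0) weight 1/432
  (X=1, W=0, V=0, Z=0, U=0, Y=1) weight 1/432
  (X=1, W=0, V=0, Z=0, U=2, Y=0) weight 1/432
  (X=1, W=0, V=0, Z=0, U=2, Y=1) weight 1/432
  (X=1, W=0, V=0, Z=1, U=0, Y=0) weight 1/432
  (X=1, W=0, V=0, Z=1, U=0, Y=1) weight 1/432
  (X=1, W=0, V=0, Z=1, U=2, Y=0) weight 1/432
  (X=1, W=0, V=0, Z=1, U=2, Y=1) weight 1/432
  (X=1, W=0, V=1, Z=0, U=1, Y=0) weight 1/432
  (X=1, W=0, V=2, Z=0, U=0, Y=0) weight 1/432
  … 38 more
Group by V:
  weight(V=0) = 2/27
  weight(V=1) = 1/27
  weight(V=2) = 2/27
  weight(V=3) = 1/27
Total weight = 2/27 + 1/27 + 2/27 + 1/27 = 2/9
P(V=0 | obs) = 2/27 / 2/9 = 1/3
P(V=1 | obs) = 1/27 / 2/9 = 1/6
P(V=2 | obs) = 2/27 / 2/9 = 1/3
P(V=3 | obs) = 1/27 / 2/9 = 1/6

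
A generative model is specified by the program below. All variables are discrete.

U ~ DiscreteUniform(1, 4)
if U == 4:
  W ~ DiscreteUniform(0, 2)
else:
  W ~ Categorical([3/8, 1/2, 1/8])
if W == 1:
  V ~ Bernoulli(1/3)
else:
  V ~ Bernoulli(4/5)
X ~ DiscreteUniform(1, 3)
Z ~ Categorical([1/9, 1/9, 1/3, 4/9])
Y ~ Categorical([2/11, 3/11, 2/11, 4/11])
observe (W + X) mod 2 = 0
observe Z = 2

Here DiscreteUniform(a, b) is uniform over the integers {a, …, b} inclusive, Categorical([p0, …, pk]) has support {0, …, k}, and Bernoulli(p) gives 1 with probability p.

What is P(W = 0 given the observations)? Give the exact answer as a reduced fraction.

Enumerate traces; 128 have nonzero weight after conditioning:
  (U=1, W=0, V=0, X=2, Z=2, Y=0) weight 1/2640
  (U=1, W=0, V=0, X=2, Z=2, Y=1) weight 1/1760
  (U=1, W=0, V=0, X=2, Z=2, Y=2) weight 1/2640
  (U=1, W=0, V=0, X=2, Z=2, Y=3) weight 1/1320
  (U=1, W=0, V=1, X=2, Z=2, Y=0) weight 1/660
  (U=1, W=0, V=1, X=2, Z=2, Y=1) weight 1/440
  (U=1, W=0, V=1, X=2, Z=2, Y=2) weight 1/660
  (U=1, W=0, V=1, X=2, Z=2, Y=3) weight 1/330
  (U=1, W=1, V=0, X=1, Z=2, Y=0) weight 1/594
  (U=1, W=2, V=0, X=2, Z=2, Y=0) weight 1/7920
  … 118 more
Group by W:
  weight(W=0) = 35/864
  weight(W=1) = 11/108
  weight(W=2) = 17/864
Total weight = 35/864 + 11/108 + 17/864 = 35/216
P(W=0 | obs) = 35/864 / 35/216 = 1/4
P(W=1 | obs) = 11/108 / 35/216 = 22/35
P(W=2 | obs) = 17/864 / 35/216 = 17/140

P(W = 0 | obs) = 1/4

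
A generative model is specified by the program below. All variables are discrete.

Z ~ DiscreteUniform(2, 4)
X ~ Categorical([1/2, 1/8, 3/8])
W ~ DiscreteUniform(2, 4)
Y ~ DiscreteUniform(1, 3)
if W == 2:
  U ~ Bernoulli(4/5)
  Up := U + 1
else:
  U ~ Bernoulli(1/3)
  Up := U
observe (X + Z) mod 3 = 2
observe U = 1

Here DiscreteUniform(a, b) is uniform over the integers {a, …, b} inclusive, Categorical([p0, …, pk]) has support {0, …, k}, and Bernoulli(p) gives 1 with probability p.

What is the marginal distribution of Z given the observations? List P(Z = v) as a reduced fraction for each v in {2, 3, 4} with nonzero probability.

P(Z=2) = 1/2, P(Z=3) = 3/8, P(Z=4) = 1/8

Enumerate traces; 27 have nonzero weight after conditioning:
  (Z=2, X=0, W=2, Y=1, U=1) weight 2/135
  (Z=2, X=0, W=2, Y=2, U=1) weight 2/135
  (Z=2, X=0, W=2, Y=3, U=1) weight 2/135
  (Z=2, X=0, W=3, Y=1, U=1) weight 1/162
  (Z=2, X=0, W=3, Y=2, U=1) weight 1/162
  (Z=2, X=0, W=3, Y=3, U=1) weight 1/162
  (Z=2, X=0, W=4, Y=1, U=1) weight 1/162
  (Z=2, X=0, W=4, Y=2, U=1) weight 1/162
  (Z=3, X=2, W=2, Y=1, U=1) weight 1/90
  (Z=4, X=1, W=2, Y=1, U=1) weight 1/270
  … 17 more
Group by Z:
  weight(Z=2) = 11/135
  weight(Z=3) = 11/180
  weight(Z=4) = 11/540
Total weight = 11/135 + 11/180 + 11/540 = 22/135
P(Z=2 | obs) = 11/135 / 22/135 = 1/2
P(Z=3 | obs) = 11/180 / 22/135 = 3/8
P(Z=4 | obs) = 11/540 / 22/135 = 1/8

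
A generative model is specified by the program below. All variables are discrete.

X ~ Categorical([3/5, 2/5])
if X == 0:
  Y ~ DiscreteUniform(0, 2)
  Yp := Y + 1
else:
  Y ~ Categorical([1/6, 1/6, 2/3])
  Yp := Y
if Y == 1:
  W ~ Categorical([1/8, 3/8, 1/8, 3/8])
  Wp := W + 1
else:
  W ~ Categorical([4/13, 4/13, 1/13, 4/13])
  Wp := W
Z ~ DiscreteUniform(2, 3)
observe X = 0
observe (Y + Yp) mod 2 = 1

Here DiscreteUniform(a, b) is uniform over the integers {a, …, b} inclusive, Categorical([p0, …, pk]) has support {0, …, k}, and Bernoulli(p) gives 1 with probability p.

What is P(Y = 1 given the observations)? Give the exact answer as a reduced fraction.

P(Y = 1 | obs) = 1/3

Enumerate traces; 24 have nonzero weight after conditioning:
  (X=0, Y=0, W=0, Z=2) weight 2/65
  (X=0, Y=0, W=0, Z=3) weight 2/65
  (X=0, Y=0, W=1, Z=2) weight 2/65
  (X=0, Y=0, W=1, Z=3) weight 2/65
  (X=0, Y=0, W=2, Z=2) weight 1/130
  (X=0, Y=0, W=2, Z=3) weight 1/130
  (X=0, Y=0, W=3, Z=2) weight 2/65
  (X=0, Y=0, W=3, Z=3) weight 2/65
  (X=0, Y=1, W=0, Z=2) weight 1/80
  (X=0, Y=2, W=0, Z=2) weight 2/65
  … 14 more
Group by Y:
  weight(Y=0) = 1/5
  weight(Y=1) = 1/5
  weight(Y=2) = 1/5
Total weight = 1/5 + 1/5 + 1/5 = 3/5
P(Y=0 | obs) = 1/5 / 3/5 = 1/3
P(Y=1 | obs) = 1/5 / 3/5 = 1/3
P(Y=2 | obs) = 1/5 / 3/5 = 1/3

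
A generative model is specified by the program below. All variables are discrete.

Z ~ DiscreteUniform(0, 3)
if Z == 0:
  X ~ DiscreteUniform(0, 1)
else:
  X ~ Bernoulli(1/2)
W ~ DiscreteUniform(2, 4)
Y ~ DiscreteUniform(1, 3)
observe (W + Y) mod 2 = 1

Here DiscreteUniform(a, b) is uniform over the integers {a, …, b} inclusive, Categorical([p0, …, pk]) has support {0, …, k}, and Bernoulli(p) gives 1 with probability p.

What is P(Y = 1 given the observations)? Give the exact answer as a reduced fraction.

Enumerate traces; 40 have nonzero weight after conditioning:
  (Z=0, X=0, W=2, Y=1) weight 1/72
  (Z=0, X=0, W=2, Y=3) weight 1/72
  (Z=0, X=0, W=3, Y=2) weight 1/72
  (Z=0, X=0, W=4, Y=1) weight 1/72
  (Z=0, X=0, W=4, Y=3) weight 1/72
  (Z=0, X=1, W=2, Y=1) weight 1/72
  (Z=0, X=1, W=2, Y=3) weight 1/72
  (Z=0, X=1, W=3, Y=2) weight 1/72
  … 32 more
Group by Y:
  weight(Y=1) = 2/9
  weight(Y=2) = 1/9
  weight(Y=3) = 2/9
Total weight = 2/9 + 1/9 + 2/9 = 5/9
P(Y=1 | obs) = 2/9 / 5/9 = 2/5
P(Y=2 | obs) = 1/9 / 5/9 = 1/5
P(Y=3 | obs) = 2/9 / 5/9 = 2/5

P(Y = 1 | obs) = 2/5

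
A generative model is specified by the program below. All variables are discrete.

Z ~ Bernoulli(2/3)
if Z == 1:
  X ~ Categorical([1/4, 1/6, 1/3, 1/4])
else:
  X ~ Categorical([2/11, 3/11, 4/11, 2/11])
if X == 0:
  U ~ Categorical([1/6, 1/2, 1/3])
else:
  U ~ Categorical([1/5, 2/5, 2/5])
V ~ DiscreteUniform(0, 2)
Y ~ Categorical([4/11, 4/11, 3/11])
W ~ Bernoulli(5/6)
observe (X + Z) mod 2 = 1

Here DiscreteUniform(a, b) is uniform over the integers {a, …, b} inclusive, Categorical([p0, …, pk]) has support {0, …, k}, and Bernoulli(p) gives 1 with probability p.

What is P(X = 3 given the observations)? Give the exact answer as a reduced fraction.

Enumerate traces; 216 have nonzero weight after conditioning:
  (Z=0, X=1, U=0, V=0, Y=0, W=0) weight 2/5445
  (Z=0, X=1, U=0, V=0, Y=0, W=1) weight 2/1089
  (Z=0, X=1, U=0, V=0, Y=1, W=0) weight 2/5445
  (Z=0, X=1, U=0, V=0, Y=1, W=1) weight 2/1089
  (Z=0, X=1, U=0, V=0, Y=2, W=0) weight 1/3630
  (Z=0, X=1, U=0, V=0, Y=2, W=1) weight 1/726
  (Z=0, X=1, U=0, V=1, Y=0, W=0) weight 2/5445
  (Z=0, X=1, U=0, V=1, Y=0, W=1) weight 2/1089
  (Z=0, X=3, U=0, V=0, Y=0, W=0) weight 4/16335
  (Z=1, X=0, U=0, V=0, Y=0, W=0) weight 1/1782
  … 206 more
Group by X:
  weight(X=0) = 1/6
  weight(X=1) = 1/11
  weight(X=2) = 2/9
  weight(X=3) = 2/33
Total weight = 1/6 + 1/11 + 2/9 + 2/33 = 107/198
P(X=0 | obs) = 1/6 / 107/198 = 33/107
P(X=1 | obs) = 1/11 / 107/198 = 18/107
P(X=2 | obs) = 2/9 / 107/198 = 44/107
P(X=3 | obs) = 2/33 / 107/198 = 12/107

P(X = 3 | obs) = 12/107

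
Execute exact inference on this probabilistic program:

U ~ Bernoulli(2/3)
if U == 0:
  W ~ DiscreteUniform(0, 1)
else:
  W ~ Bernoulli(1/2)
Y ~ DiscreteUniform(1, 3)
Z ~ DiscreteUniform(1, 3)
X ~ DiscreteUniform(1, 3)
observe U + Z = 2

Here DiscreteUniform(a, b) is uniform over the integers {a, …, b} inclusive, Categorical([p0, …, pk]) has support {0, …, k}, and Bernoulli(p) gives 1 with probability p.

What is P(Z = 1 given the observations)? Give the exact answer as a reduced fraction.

P(Z = 1 | obs) = 2/3

Enumerate traces; 36 have nonzero weight after conditioning:
  (U=0, W=0, Y=1, Z=2, X=1) weight 1/162
  (U=0, W=0, Y=1, Z=2, X=2) weight 1/162
  (U=0, W=0, Y=1, Z=2, X=3) weight 1/162
  (U=0, W=0, Y=2, Z=2, X=1) weight 1/162
  (U=0, W=0, Y=2, Z=2, X=2) weight 1/162
  (U=0, W=0, Y=2, Z=2, X=3) weight 1/162
  (U=0, W=0, Y=3, Z=2, X=1) weight 1/162
  (U=0, W=0, Y=3, Z=2, X=2) weight 1/162
  (U=1, W=0, Y=1, Z=1, X=1) weight 1/81
  … 27 more
Group by Z:
  weight(Z=1) = 2/9
  weight(Z=2) = 1/9
Total weight = 2/9 + 1/9 = 1/3
P(Z=1 | obs) = 2/9 / 1/3 = 2/3
P(Z=2 | obs) = 1/9 / 1/3 = 1/3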